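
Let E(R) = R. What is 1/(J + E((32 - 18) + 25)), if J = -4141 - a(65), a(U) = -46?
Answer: -1/4056 ≈ -0.00024655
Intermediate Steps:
J = -4095 (J = -4141 - 1*(-46) = -4141 + 46 = -4095)
1/(J + E((32 - 18) + 25)) = 1/(-4095 + ((32 - 18) + 25)) = 1/(-4095 + (14 + 25)) = 1/(-4095 + 39) = 1/(-4056) = -1/4056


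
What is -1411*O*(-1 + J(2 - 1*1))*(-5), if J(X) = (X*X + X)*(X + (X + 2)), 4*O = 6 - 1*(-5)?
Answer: 543235/4 ≈ 1.3581e+5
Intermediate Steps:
O = 11/4 (O = (6 - 1*(-5))/4 = (6 + 5)/4 = (¼)*11 = 11/4 ≈ 2.7500)
J(X) = (2 + 2*X)*(X + X²) (J(X) = (X² + X)*(X + (2 + X)) = (X + X²)*(2 + 2*X) = (2 + 2*X)*(X + X²))
-1411*O*(-1 + J(2 - 1*1))*(-5) = -15521*(-1 + 2*(2 - 1*1)*(1 + (2 - 1*1)² + 2*(2 - 1*1)))/4*(-5) = -15521*(-1 + 2*(2 - 1)*(1 + (2 - 1)² + 2*(2 - 1)))/4*(-5) = -15521*(-1 + 2*1*(1 + 1² + 2*1))/4*(-5) = -15521*(-1 + 2*1*(1 + 1 + 2))/4*(-5) = -15521*(-1 + 2*1*4)/4*(-5) = -15521*(-1 + 8)/4*(-5) = -15521*7/4*(-5) = -1411*77/4*(-5) = -108647/4*(-5) = 543235/4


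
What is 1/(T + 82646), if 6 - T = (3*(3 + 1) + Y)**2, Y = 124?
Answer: 1/64156 ≈ 1.5587e-5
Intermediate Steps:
T = -18490 (T = 6 - (3*(3 + 1) + 124)**2 = 6 - (3*4 + 124)**2 = 6 - (12 + 124)**2 = 6 - 1*136**2 = 6 - 1*18496 = 6 - 18496 = -18490)
1/(T + 82646) = 1/(-18490 + 82646) = 1/64156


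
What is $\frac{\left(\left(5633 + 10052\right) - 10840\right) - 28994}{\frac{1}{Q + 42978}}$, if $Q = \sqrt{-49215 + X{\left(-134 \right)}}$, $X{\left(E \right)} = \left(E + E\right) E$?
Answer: $-1037875722 - 24149 i \sqrt{13303} \approx -1.0379 \cdot 10^{9} - 2.7853 \cdot 10^{6} i$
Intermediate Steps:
$X{\left(E \right)} = 2 E^{2}$ ($X{\left(E \right)} = 2 E E = 2 E^{2}$)
$Q = i \sqrt{13303}$ ($Q = \sqrt{-49215 + 2 \left(-134\right)^{2}} = \sqrt{-49215 + 2 \cdot 17956} = \sqrt{-49215 + 35912} = \sqrt{-13303} = i \sqrt{13303} \approx 115.34 i$)
$\frac{\left(\left(5633 + 10052\right) - 10840\right) - 28994}{\frac{1}{Q + 42978}} = \frac{\left(\left(5633 + 10052\right) - 10840\right) - 28994}{\frac{1}{i \sqrt{13303} + 42978}} = \frac{\left(15685 - 10840\right) - 28994}{\frac{1}{42978 + i \sqrt{13303}}} = \left(4845 - 28994\right) \left(42978 + i \sqrt{13303}\right) = - 24149 \left(42978 + i \sqrt{13303}\right) = -1037875722 - 24149 i \sqrt{13303}$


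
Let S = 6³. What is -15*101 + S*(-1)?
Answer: -1731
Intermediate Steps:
S = 216
-15*101 + S*(-1) = -15*101 + 216*(-1) = -1515 - 216 = -1731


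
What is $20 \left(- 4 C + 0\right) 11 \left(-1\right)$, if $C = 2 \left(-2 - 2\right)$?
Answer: $-7040$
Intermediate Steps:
$C = -8$ ($C = 2 \left(-4\right) = -8$)
$20 \left(- 4 C + 0\right) 11 \left(-1\right) = 20 \left(\left(-4\right) \left(-8\right) + 0\right) 11 \left(-1\right) = 20 \left(32 + 0\right) 11 \left(-1\right) = 20 \cdot 32 \cdot 11 \left(-1\right) = 20 \cdot 352 \left(-1\right) = 20 \left(-352\right) = -7040$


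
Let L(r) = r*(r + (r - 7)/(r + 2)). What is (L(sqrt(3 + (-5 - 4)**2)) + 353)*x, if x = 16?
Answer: 34204/5 + 196*sqrt(21)/5 ≈ 7020.4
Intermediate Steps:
L(r) = r*(r + (-7 + r)/(2 + r))
(L(sqrt(3 + (-5 - 4)**2)) + 353)*x = (sqrt(3 + (-5 - 4)**2)*(-7 + (sqrt(3 + (-5 - 4)**2))**2 + 3*sqrt(3 + (-5 - 4)**2))/(2 + sqrt(3 + (-5 - 4)**2)) + 353)*16 = (sqrt(3 + (-9)**2)*(-7 + (sqrt(3 + (-9)**2))**2 + 3*sqrt(3 + (-9)**2))/(2 + sqrt(3 + (-9)**2)) + 353)*16 = (sqrt(3 + 81)*(-7 + (sqrt(3 + 81))**2 + 3*sqrt(3 + 81))/(2 + sqrt(3 + 81)) + 353)*16 = (sqrt(84)*(-7 + (sqrt(84))**2 + 3*sqrt(84))/(2 + sqrt(84)) + 353)*16 = ((2*sqrt(21))*(-7 + (2*sqrt(21))**2 + 3*(2*sqrt(21)))/(2 + 2*sqrt(21)) + 353)*16 = ((2*sqrt(21))*(-7 + 84 + 6*sqrt(21))/(2 + 2*sqrt(21)) + 353)*16 = ((2*sqrt(21))*(77 + 6*sqrt(21))/(2 + 2*sqrt(21)) + 353)*16 = (2*sqrt(21)*(77 + 6*sqrt(21))/(2 + 2*sqrt(21)) + 353)*16 = (353 + 2*sqrt(21)*(77 + 6*sqrt(21))/(2 + 2*sqrt(21)))*16 = 5648 + 32*sqrt(21)*(77 + 6*sqrt(21))/(2 + 2*sqrt(21))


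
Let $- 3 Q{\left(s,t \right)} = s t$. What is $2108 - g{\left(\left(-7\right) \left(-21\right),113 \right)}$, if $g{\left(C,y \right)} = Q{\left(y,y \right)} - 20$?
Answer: $\frac{19153}{3} \approx 6384.3$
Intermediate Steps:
$Q{\left(s,t \right)} = - \frac{s t}{3}$
$g{\left(C,y \right)} = -20 - \frac{y^{2}}{3}$ ($g{\left(C,y \right)} = - \frac{y y}{3} - 20 = - \frac{y^{2}}{3} - 20 = -20 - \frac{y^{2}}{3}$)
$2108 - g{\left(\left(-7\right) \left(-21\right),113 \right)} = 2108 - \left(-20 - \frac{113^{2}}{3}\right) = 2108 - \left(-20 - \frac{12769}{3}\right) = 2108 - - \frac{12829}{3} = 2108 + \frac{12829}{3} = \frac{19153}{3}$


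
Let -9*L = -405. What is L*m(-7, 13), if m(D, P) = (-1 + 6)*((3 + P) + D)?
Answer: 2025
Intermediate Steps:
m(D, P) = 15 + 5*D + 5*P (m(D, P) = 5*(3 + D + P) = 15 + 5*D + 5*P)
L = 45 (L = -⅑*(-405) = 45)
L*m(-7, 13) = 45*(15 + 5*(-7) + 5*13) = 45*(15 - 35 + 65) = 45*45 = 2025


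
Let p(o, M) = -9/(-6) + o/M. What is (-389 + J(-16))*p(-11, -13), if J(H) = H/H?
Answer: -11834/13 ≈ -910.31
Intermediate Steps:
J(H) = 1
p(o, M) = 3/2 + o/M (p(o, M) = -9*(-⅙) + o/M = 3/2 + o/M)
(-389 + J(-16))*p(-11, -13) = (-389 + 1)*(3/2 - 11/(-13)) = -388*(3/2 - 11*(-1/13)) = -388*(3/2 + 11/13) = -388*61/26 = -11834/13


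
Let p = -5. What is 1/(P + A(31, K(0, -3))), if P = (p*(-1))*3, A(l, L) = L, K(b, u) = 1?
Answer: 1/16 ≈ 0.062500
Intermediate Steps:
P = 15 (P = -5*(-1)*3 = 5*3 = 15)
1/(P + A(31, K(0, -3))) = 1/(15 + 1) = 1/16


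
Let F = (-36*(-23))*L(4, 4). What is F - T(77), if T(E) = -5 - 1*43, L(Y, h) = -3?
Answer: -2436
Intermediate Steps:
T(E) = -48 (T(E) = -5 - 43 = -48)
F = -2484 (F = -36*(-23)*(-3) = 828*(-3) = -2484)
F - T(77) = -2484 - 1*(-48) = -2484 + 48 = -2436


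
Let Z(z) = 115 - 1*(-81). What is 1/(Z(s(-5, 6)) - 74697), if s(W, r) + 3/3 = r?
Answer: -1/74501 ≈ -1.3423e-5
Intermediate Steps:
s(W, r) = -1 + r
Z(z) = 196 (Z(z) = 115 + 81 = 196)
1/(Z(s(-5, 6)) - 74697) = 1/(196 - 74697) = 1/(-74501) = -1/74501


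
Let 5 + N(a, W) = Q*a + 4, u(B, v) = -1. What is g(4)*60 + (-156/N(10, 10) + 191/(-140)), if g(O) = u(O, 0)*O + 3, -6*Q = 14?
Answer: -561623/10220 ≈ -54.953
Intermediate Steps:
Q = -7/3 (Q = -1/6*14 = -7/3 ≈ -2.3333)
N(a, W) = -1 - 7*a/3 (N(a, W) = -5 + (-7*a/3 + 4) = -5 + (4 - 7*a/3) = -1 - 7*a/3)
g(O) = 3 - O (g(O) = -O + 3 = 3 - O)
g(4)*60 + (-156/N(10, 10) + 191/(-140)) = (3 - 1*4)*60 + (-156/(-1 - 7/3*10) + 191/(-140)) = (3 - 4)*60 + (-156/(-1 - 70/3) + 191*(-1/140)) = -1*60 + (-156/(-73/3) - 191/140) = -60 + (-156*(-3/73) - 191/140) = -60 + (468/73 - 191/140) = -60 + 51577/10220 = -561623/10220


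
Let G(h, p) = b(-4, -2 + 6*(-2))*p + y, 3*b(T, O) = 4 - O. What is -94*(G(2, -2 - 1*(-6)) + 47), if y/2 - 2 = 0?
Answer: -7050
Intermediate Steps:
y = 4 (y = 4 + 2*0 = 4 + 0 = 4)
b(T, O) = 4/3 - O/3 (b(T, O) = (4 - O)/3 = 4/3 - O/3)
G(h, p) = 4 + 6*p (G(h, p) = (4/3 - (-2 + 6*(-2))/3)*p + 4 = (4/3 - (-2 - 12)/3)*p + 4 = (4/3 - 1/3*(-14))*p + 4 = (4/3 + 14/3)*p + 4 = 6*p + 4 = 4 + 6*p)
-94*(G(2, -2 - 1*(-6)) + 47) = -94*((4 + 6*(-2 - 1*(-6))) + 47) = -94*((4 + 6*(-2 + 6)) + 47) = -94*((4 + 6*4) + 47) = -94*((4 + 24) + 47) = -94*(28 + 47) = -94*75 = -7050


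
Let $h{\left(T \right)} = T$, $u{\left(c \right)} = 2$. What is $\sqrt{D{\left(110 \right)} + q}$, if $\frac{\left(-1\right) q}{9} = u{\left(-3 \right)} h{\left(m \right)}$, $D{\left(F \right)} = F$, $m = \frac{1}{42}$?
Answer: $\frac{\sqrt{5369}}{7} \approx 10.468$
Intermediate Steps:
$m = \frac{1}{42} \approx 0.02381$
$q = - \frac{3}{7}$ ($q = - 9 \cdot 2 \cdot \frac{1}{42} = \left(-9\right) \frac{1}{21} = - \frac{3}{7} \approx -0.42857$)
$\sqrt{D{\left(110 \right)} + q} = \sqrt{110 - \frac{3}{7}} = \sqrt{\frac{767}{7}} = \frac{\sqrt{5369}}{7}$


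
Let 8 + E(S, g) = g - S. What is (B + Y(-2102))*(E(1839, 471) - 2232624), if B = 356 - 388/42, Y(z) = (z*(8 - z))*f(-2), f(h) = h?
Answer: -416164090148000/21 ≈ -1.9817e+13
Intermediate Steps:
Y(z) = -2*z*(8 - z) (Y(z) = (z*(8 - z))*(-2) = -2*z*(8 - z))
E(S, g) = -8 + g - S (E(S, g) = -8 + (g - S) = -8 + g - S)
B = 7282/21 (B = 356 - 388*1/42 = 356 - 194/21 = 7282/21 ≈ 346.76)
(B + Y(-2102))*(E(1839, 471) - 2232624) = (7282/21 + 2*(-2102)*(-8 - 2102))*((-8 + 471 - 1*1839) - 2232624) = (7282/21 + 2*(-2102)*(-2110))*((-8 + 471 - 1839) - 2232624) = (7282/21 + 8870440)*(-1376 - 2232624) = (186286522/21)*(-2234000) = -416164090148000/21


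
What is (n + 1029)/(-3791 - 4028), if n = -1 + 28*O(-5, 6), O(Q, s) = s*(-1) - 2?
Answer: -804/7819 ≈ -0.10283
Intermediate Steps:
O(Q, s) = -2 - s (O(Q, s) = -s - 2 = -2 - s)
n = -225 (n = -1 + 28*(-2 - 1*6) = -1 + 28*(-2 - 6) = -1 + 28*(-8) = -1 - 224 = -225)
(n + 1029)/(-3791 - 4028) = (-225 + 1029)/(-3791 - 4028) = 804/(-7819) = 804*(-1/7819) = -804/7819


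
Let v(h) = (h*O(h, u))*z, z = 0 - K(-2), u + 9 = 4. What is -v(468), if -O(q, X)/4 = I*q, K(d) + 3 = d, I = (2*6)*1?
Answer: 52565760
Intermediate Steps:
I = 12 (I = 12*1 = 12)
u = -5 (u = -9 + 4 = -5)
K(d) = -3 + d
O(q, X) = -48*q
z = 5 (z = 0 - (-3 - 2) = 0 - 1*(-5) = 0 + 5 = 5)
v(h) = -240*h² (v(h) = (h*(-48*h))*5 = -48*h²*5 = -240*h²)
-v(468) = -(-240)*468² = -(-240)*219024 = -1*(-52565760) = 52565760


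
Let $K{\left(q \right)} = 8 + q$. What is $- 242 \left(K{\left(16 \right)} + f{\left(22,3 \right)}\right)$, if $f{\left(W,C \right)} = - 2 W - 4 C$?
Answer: $7744$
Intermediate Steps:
$f{\left(W,C \right)} = - 4 C - 2 W$
$- 242 \left(K{\left(16 \right)} + f{\left(22,3 \right)}\right) = - 242 \left(\left(8 + 16\right) - 56\right) = - 242 \left(24 - 56\right) = \left(-242\right) \left(-32\right) = 7744$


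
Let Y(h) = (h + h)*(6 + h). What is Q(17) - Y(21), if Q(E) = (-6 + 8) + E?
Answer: -1115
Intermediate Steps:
Q(E) = 2 + E
Y(h) = 2*h*(6 + h) (Y(h) = (2*h)*(6 + h) = 2*h*(6 + h))
Q(17) - Y(21) = (2 + 17) - 2*21*(6 + 21) = 19 - 2*21*27 = 19 - 1*1134 = 19 - 1134 = -1115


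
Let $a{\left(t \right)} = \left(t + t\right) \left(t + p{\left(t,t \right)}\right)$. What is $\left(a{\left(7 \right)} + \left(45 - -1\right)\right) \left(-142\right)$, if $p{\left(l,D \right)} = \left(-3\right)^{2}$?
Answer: $-38340$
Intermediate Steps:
$p{\left(l,D \right)} = 9$
$a{\left(t \right)} = 2 t \left(9 + t\right)$ ($a{\left(t \right)} = \left(t + t\right) \left(t + 9\right) = 2 t \left(9 + t\right)$)
$\left(a{\left(7 \right)} + \left(45 - -1\right)\right) \left(-142\right) = \left(2 \cdot 7 \left(9 + 7\right) + \left(45 - -1\right)\right) \left(-142\right) = \left(2 \cdot 7 \cdot 16 + \left(45 + 1\right)\right) \left(-142\right) = \left(224 + 46\right) \left(-142\right) = 270 \left(-142\right) = -38340$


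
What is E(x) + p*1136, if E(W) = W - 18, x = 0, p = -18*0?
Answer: -18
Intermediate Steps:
p = 0
E(W) = -18 + W
E(x) + p*1136 = (-18 + 0) + 0*1136 = -18 + 0 = -18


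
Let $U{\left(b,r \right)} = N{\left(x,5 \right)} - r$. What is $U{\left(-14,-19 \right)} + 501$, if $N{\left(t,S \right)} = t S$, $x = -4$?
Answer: $500$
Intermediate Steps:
$N{\left(t,S \right)} = S t$
$U{\left(b,r \right)} = -20 - r$ ($U{\left(b,r \right)} = 5 \left(-4\right) - r = -20 - r$)
$U{\left(-14,-19 \right)} + 501 = \left(-20 - -19\right) + 501 = \left(-20 + 19\right) + 501 = -1 + 501 = 500$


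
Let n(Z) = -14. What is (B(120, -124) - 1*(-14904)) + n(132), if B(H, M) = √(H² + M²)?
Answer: 14890 + 4*√1861 ≈ 15063.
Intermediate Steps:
(B(120, -124) - 1*(-14904)) + n(132) = (√(120² + (-124)²) - 1*(-14904)) - 14 = (√(14400 + 15376) + 14904) - 14 = (√29776 + 14904) - 14 = (4*√1861 + 14904) - 14 = (14904 + 4*√1861) - 14 = 14890 + 4*√1861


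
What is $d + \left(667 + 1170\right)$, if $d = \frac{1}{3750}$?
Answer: $\frac{6888751}{3750} \approx 1837.0$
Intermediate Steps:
$d = \frac{1}{3750} \approx 0.00026667$
$d + \left(667 + 1170\right) = \frac{1}{3750} + \left(667 + 1170\right) = \frac{1}{3750} + 1837 = \frac{6888751}{3750}$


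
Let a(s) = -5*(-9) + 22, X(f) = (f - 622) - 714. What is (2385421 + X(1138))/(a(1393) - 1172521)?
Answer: -2385223/1172454 ≈ -2.0344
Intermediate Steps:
X(f) = -1336 + f (X(f) = (-622 + f) - 714 = -1336 + f)
a(s) = 67 (a(s) = 45 + 22 = 67)
(2385421 + X(1138))/(a(1393) - 1172521) = (2385421 + (-1336 + 1138))/(67 - 1172521) = (2385421 - 198)/(-1172454) = 2385223*(-1/1172454) = -2385223/1172454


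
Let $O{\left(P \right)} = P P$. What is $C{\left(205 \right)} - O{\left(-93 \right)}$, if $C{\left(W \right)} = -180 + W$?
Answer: $-8624$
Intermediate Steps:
$O{\left(P \right)} = P^{2}$
$C{\left(205 \right)} - O{\left(-93 \right)} = \left(-180 + 205\right) - \left(-93\right)^{2} = 25 - 8649 = -8624$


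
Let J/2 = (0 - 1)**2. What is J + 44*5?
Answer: 222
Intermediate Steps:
J = 2 (J = 2*(0 - 1)**2 = 2*(-1)**2 = 2*1 = 2)
J + 44*5 = 2 + 44*5 = 2 + 220 = 222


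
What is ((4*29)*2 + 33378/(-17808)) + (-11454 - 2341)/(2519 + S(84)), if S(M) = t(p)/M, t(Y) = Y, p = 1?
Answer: 141084242721/628019896 ≈ 224.65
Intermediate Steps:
S(M) = 1/M
((4*29)*2 + 33378/(-17808)) + (-11454 - 2341)/(2519 + S(84)) = ((4*29)*2 + 33378/(-17808)) + (-11454 - 2341)/(2519 + 1/84) = (116*2 + 33378*(-1/17808)) - 13795/(2519 + 1/84) = (232 - 5563/2968) - 13795/211597/84 = 683013/2968 - 13795*84/211597 = 683013/2968 - 1158780/211597 = 141084242721/628019896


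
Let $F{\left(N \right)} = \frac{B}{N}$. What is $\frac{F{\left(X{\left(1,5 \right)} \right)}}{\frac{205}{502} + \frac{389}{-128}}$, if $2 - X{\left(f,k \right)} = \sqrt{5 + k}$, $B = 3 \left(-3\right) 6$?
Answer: $- \frac{64256}{9391} - \frac{32128 \sqrt{10}}{9391} \approx -17.661$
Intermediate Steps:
$B = -54$ ($B = \left(-9\right) 6 = -54$)
$X{\left(f,k \right)} = 2 - \sqrt{5 + k}$
$F{\left(N \right)} = - \frac{54}{N}$
$\frac{F{\left(X{\left(1,5 \right)} \right)}}{\frac{205}{502} + \frac{389}{-128}} = \frac{\left(-54\right) \frac{1}{2 - \sqrt{5 + 5}}}{\frac{205}{502} + \frac{389}{-128}} = \frac{\left(-54\right) \frac{1}{2 - \sqrt{10}}}{205 \cdot \frac{1}{502} + 389 \left(- \frac{1}{128}\right)} = \frac{\left(-54\right) \frac{1}{2 - \sqrt{10}}}{\frac{205}{502} - \frac{389}{128}} = \frac{\left(-54\right) \frac{1}{2 - \sqrt{10}}}{- \frac{84519}{32128}} = - \frac{54}{2 - \sqrt{10}} \left(- \frac{32128}{84519}\right) = \frac{192768}{9391 \left(2 - \sqrt{10}\right)}$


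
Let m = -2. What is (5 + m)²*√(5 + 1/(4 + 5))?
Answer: 3*√46 ≈ 20.347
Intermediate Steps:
(5 + m)²*√(5 + 1/(4 + 5)) = (5 - 2)²*√(5 + 1/(4 + 5)) = 3²*√(5 + 1/9) = 9*√(5 + ⅑) = 9*√(46/9) = 9*(√46/3) = 3*√46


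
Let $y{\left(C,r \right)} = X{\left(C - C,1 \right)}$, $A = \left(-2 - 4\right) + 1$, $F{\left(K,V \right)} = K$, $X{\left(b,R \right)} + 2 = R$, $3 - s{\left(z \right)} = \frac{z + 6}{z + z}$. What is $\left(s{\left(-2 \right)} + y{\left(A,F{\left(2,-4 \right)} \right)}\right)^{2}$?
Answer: $9$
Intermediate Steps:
$s{\left(z \right)} = 3 - \frac{6 + z}{2 z}$ ($s{\left(z \right)} = 3 - \frac{z + 6}{z + z} = 3 - \frac{6 + z}{2 z}$)
$X{\left(b,R \right)} = -2 + R$
$A = -5$ ($A = -6 + 1 = -5$)
$y{\left(C,r \right)} = -1$ ($y{\left(C,r \right)} = -2 + 1 = -1$)
$\left(s{\left(-2 \right)} + y{\left(A,F{\left(2,-4 \right)} \right)}\right)^{2} = \left(\left(\frac{5}{2} - \frac{3}{-2}\right) - 1\right)^{2} = \left(\left(\frac{5}{2} - - \frac{3}{2}\right) - 1\right)^{2} = \left(\left(\frac{5}{2} + \frac{3}{2}\right) - 1\right)^{2} = \left(4 - 1\right)^{2} = 3^{2} = 9$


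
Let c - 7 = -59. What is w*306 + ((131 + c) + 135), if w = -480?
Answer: -146666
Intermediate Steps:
c = -52 (c = 7 - 59 = -52)
w*306 + ((131 + c) + 135) = -480*306 + ((131 - 52) + 135) = -146880 + (79 + 135) = -146880 + 214 = -146666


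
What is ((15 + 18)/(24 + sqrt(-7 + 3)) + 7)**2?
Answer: 5884387/84100 - 40029*I/21025 ≈ 69.969 - 1.9039*I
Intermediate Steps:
((15 + 18)/(24 + sqrt(-7 + 3)) + 7)**2 = (33/(24 + sqrt(-4)) + 7)**2 = (33/(24 + 2*I) + 7)**2 = (33*((24 - 2*I)/580) + 7)**2 = (33*(24 - 2*I)/580 + 7)**2 = (7 + 33*(24 - 2*I)/580)**2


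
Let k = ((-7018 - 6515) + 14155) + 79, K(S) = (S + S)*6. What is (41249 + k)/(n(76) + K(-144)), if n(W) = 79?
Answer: -41950/1649 ≈ -25.440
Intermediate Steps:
K(S) = 12*S (K(S) = (2*S)*6 = 12*S)
k = 701 (k = (-13533 + 14155) + 79 = 622 + 79 = 701)
(41249 + k)/(n(76) + K(-144)) = (41249 + 701)/(79 + 12*(-144)) = 41950/(79 - 1728) = 41950/(-1649) = 41950*(-1/1649) = -41950/1649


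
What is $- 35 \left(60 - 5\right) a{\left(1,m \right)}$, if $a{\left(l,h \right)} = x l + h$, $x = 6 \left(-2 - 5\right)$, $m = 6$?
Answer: $69300$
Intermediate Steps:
$x = -42$ ($x = 6 \left(-7\right) = -42$)
$a{\left(l,h \right)} = h - 42 l$ ($a{\left(l,h \right)} = - 42 l + h = h - 42 l$)
$- 35 \left(60 - 5\right) a{\left(1,m \right)} = - 35 \left(60 - 5\right) \left(6 - 42\right) = \left(-35\right) 55 \left(6 - 42\right) = \left(-1925\right) \left(-36\right) = 69300$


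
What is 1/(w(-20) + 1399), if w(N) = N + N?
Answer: 1/1359 ≈ 0.00073584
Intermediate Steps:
w(N) = 2*N
1/(w(-20) + 1399) = 1/(2*(-20) + 1399) = 1/(-40 + 1399) = 1/1359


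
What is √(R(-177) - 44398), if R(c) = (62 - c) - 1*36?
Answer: I*√44195 ≈ 210.23*I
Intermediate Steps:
R(c) = 26 - c (R(c) = (62 - c) - 36 = 26 - c)
√(R(-177) - 44398) = √((26 - 1*(-177)) - 44398) = √((26 + 177) - 44398) = √(203 - 44398) = √(-44195) = I*√44195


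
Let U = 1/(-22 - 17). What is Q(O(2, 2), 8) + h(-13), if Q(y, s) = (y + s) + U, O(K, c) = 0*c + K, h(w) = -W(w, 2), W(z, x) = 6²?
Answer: -1015/39 ≈ -26.026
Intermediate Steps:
W(z, x) = 36
h(w) = -36 (h(w) = -1*36 = -36)
O(K, c) = K (O(K, c) = 0 + K = K)
U = -1/39 (U = 1/(-39) = -1/39 ≈ -0.025641)
Q(y, s) = -1/39 + s + y (Q(y, s) = (y + s) - 1/39 = (s + y) - 1/39 = -1/39 + s + y)
Q(O(2, 2), 8) + h(-13) = (-1/39 + 8 + 2) - 36 = 389/39 - 36 = -1015/39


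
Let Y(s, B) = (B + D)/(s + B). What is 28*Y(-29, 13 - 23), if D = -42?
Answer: 112/3 ≈ 37.333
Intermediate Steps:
Y(s, B) = (-42 + B)/(B + s) (Y(s, B) = (B - 42)/(s + B) = (-42 + B)/(B + s))
28*Y(-29, 13 - 23) = 28*((-42 + (13 - 23))/((13 - 23) - 29)) = 28*((-42 - 10)/(-10 - 29)) = 28*(-52/(-39)) = 28*(-1/39*(-52)) = 28*(4/3) = 112/3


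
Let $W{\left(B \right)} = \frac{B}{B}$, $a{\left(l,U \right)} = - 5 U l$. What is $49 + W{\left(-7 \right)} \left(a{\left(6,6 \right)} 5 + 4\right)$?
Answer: $-847$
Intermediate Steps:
$a{\left(l,U \right)} = - 5 U l$
$W{\left(B \right)} = 1$
$49 + W{\left(-7 \right)} \left(a{\left(6,6 \right)} 5 + 4\right) = 49 + 1 \left(\left(-5\right) 6 \cdot 6 \cdot 5 + 4\right) = 49 + 1 \left(\left(-180\right) 5 + 4\right) = 49 + 1 \left(-900 + 4\right) = 49 + 1 \left(-896\right) = 49 - 896 = -847$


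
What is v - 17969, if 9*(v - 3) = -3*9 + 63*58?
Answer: -17563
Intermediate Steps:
v = 406 (v = 3 + (-3*9 + 63*58)/9 = 3 + (-27 + 3654)/9 = 3 + (⅑)*3627 = 3 + 403 = 406)
v - 17969 = 406 - 17969 = -17563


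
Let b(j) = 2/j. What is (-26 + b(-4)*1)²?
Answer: 2809/4 ≈ 702.25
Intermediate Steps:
(-26 + b(-4)*1)² = (-26 + (2/(-4))*1)² = (-26 + (2*(-¼))*1)² = (-26 - ½*1)² = (-26 - ½)² = (-53/2)² = 2809/4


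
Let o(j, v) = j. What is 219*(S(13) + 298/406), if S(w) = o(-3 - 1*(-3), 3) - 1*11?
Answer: -456396/203 ≈ -2248.3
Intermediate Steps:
S(w) = -11 (S(w) = (-3 - 1*(-3)) - 1*11 = (-3 + 3) - 11 = 0 - 11 = -11)
219*(S(13) + 298/406) = 219*(-11 + 298/406) = 219*(-11 + 298*(1/406)) = 219*(-11 + 149/203) = 219*(-2084/203) = -456396/203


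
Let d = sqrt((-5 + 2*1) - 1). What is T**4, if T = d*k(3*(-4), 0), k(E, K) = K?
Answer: 0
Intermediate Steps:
d = 2*I (d = sqrt((-5 + 2) - 1) = sqrt(-3 - 1) = sqrt(-4) = 2*I ≈ 2.0*I)
T = 0 (T = (2*I)*0 = 0)
T**4 = 0**4 = 0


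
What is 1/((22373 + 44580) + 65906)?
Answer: 1/132859 ≈ 7.5268e-6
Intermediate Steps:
1/((22373 + 44580) + 65906) = 1/(66953 + 65906) = 1/132859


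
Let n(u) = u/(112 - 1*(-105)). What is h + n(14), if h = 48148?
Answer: 1492590/31 ≈ 48148.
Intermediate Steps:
n(u) = u/217 (n(u) = u/(112 + 105) = u/217)
h + n(14) = 48148 + (1/217)*14 = 48148 + 2/31 = 1492590/31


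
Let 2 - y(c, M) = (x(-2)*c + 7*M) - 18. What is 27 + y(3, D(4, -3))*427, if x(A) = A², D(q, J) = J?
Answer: 12410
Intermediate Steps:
y(c, M) = 20 - 7*M - 4*c (y(c, M) = 2 - (((-2)²*c + 7*M) - 18) = 2 - ((4*c + 7*M) - 18) = 2 - (-18 + 4*c + 7*M) = 2 + (18 - 7*M - 4*c) = 20 - 7*M - 4*c)
27 + y(3, D(4, -3))*427 = 27 + (20 - 7*(-3) - 4*3)*427 = 27 + (20 + 21 - 12)*427 = 27 + 29*427 = 27 + 12383 = 12410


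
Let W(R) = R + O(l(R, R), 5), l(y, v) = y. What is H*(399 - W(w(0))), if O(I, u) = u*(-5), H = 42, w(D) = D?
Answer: 17808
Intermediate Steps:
O(I, u) = -5*u
W(R) = -25 + R (W(R) = R - 5*5 = R - 25 = -25 + R)
H*(399 - W(w(0))) = 42*(399 - (-25 + 0)) = 42*(399 - 1*(-25)) = 42*(399 + 25) = 42*424 = 17808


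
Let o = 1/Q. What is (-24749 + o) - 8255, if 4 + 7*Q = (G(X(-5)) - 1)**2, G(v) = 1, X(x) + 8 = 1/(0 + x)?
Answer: -132023/4 ≈ -33006.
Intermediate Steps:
X(x) = -8 + 1/x (X(x) = -8 + 1/(0 + x) = -8 + 1/x)
Q = -4/7 (Q = -4/7 + (1 - 1)**2/7 = -4/7 + (1/7)*0**2 = -4/7 + (1/7)*0 = -4/7 + 0 = -4/7 ≈ -0.57143)
o = -7/4 (o = 1/(-4/7) = -7/4 ≈ -1.7500)
(-24749 + o) - 8255 = (-24749 - 7/4) - 8255 = -99003/4 - 8255 = -132023/4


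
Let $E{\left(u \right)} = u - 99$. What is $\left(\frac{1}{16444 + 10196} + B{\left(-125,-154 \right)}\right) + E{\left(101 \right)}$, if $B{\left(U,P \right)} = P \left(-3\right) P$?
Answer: $- \frac{1895329439}{26640} \approx -71146.0$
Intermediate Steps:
$B{\left(U,P \right)} = - 3 P^{2}$ ($B{\left(U,P \right)} = - 3 P P = - 3 P^{2}$)
$E{\left(u \right)} = -99 + u$
$\left(\frac{1}{16444 + 10196} + B{\left(-125,-154 \right)}\right) + E{\left(101 \right)} = \left(\frac{1}{16444 + 10196} - 3 \left(-154\right)^{2}\right) + \left(-99 + 101\right) = \left(\frac{1}{26640} - 71148\right) + 2 = - \frac{1895382719}{26640} + 2 = - \frac{1895329439}{26640}$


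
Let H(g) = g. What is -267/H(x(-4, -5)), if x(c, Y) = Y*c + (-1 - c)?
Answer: -267/23 ≈ -11.609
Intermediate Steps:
x(c, Y) = -1 - c + Y*c
-267/H(x(-4, -5)) = -267/(-1 - 1*(-4) - 5*(-4)) = -267/(-1 + 4 + 20) = -267/23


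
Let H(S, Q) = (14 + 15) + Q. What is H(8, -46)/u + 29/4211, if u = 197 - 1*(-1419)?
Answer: -24723/6804976 ≈ -0.0036331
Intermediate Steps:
H(S, Q) = 29 + Q
u = 1616 (u = 197 + 1419 = 1616)
H(8, -46)/u + 29/4211 = (29 - 46)/1616 + 29/4211 = -17*1/1616 + 29*(1/4211) = -17/1616 + 29/4211 = -24723/6804976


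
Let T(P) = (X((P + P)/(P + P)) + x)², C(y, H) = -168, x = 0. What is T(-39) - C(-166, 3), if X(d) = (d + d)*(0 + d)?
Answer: 172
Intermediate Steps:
X(d) = 2*d² (X(d) = (2*d)*d = 2*d²)
T(P) = 4 (T(P) = (2*((P + P)/(P + P))² + 0)² = (2*((2*P)/((2*P)))² + 0)² = (2*((2*P)*(1/(2*P)))² + 0)² = (2*1² + 0)² = (2*1 + 0)² = (2 + 0)² = 2² = 4)
T(-39) - C(-166, 3) = 4 - 1*(-168) = 4 + 168 = 172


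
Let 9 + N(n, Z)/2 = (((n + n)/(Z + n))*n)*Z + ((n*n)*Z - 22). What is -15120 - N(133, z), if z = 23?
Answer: -32728175/39 ≈ -8.3918e+5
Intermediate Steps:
N(n, Z) = -62 + 2*Z*n² + 4*Z*n²/(Z + n) (N(n, Z) = -18 + 2*((((n + n)/(Z + n))*n)*Z + ((n*n)*Z - 22)) = -18 + 2*((((2*n)/(Z + n))*n)*Z + (n²*Z - 22)) = -18 + 2*(((2*n/(Z + n))*n)*Z + (Z*n² - 22)) = -18 + 2*((2*n²/(Z + n))*Z + (-22 + Z*n²)) = -18 + 2*(2*Z*n²/(Z + n) + (-22 + Z*n²)) = -18 + 2*(-22 + Z*n² + 2*Z*n²/(Z + n)) = -18 + (-44 + 2*Z*n² + 4*Z*n²/(Z + n)) = -62 + 2*Z*n² + 4*Z*n²/(Z + n))
-15120 - N(133, z) = -15120 - 2*(-31*23 - 31*133 + 23*133³ + 23²*133² + 2*23*133²)/(23 + 133) = -15120 - 2*(-713 - 4123 + 23*2352637 + 529*17689 + 2*23*17689)/156 = -15120 - 2*(-713 - 4123 + 54110651 + 9357481 + 813694)/156 = -15120 - 2*64276990/156 = -15120 - 1*32138495/39 = -15120 - 32138495/39 = -32728175/39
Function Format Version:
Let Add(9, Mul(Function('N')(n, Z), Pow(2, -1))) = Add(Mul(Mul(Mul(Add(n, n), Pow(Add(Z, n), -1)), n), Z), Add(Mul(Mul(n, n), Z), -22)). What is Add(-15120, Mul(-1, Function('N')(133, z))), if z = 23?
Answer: Rational(-32728175, 39) ≈ -8.3918e+5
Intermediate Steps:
Function('N')(n, Z) = Add(-62, Mul(2, Z, Pow(n, 2)), Mul(4, Z, Pow(n, 2), Pow(Add(Z, n), -1))) (Function('N')(n, Z) = Add(-18, Mul(2, Add(Mul(Mul(Mul(Add(n, n), Pow(Add(Z, n), -1)), n), Z), Add(Mul(Mul(n, n), Z), -22)))) = Add(-18, Mul(2, Add(Mul(Mul(Mul(Mul(2, n), Pow(Add(Z, n), -1)), n), Z), Add(Mul(Pow(n, 2), Z), -22)))) = Add(-18, Mul(2, Add(Mul(Mul(Mul(2, n, Pow(Add(Z, n), -1)), n), Z), Add(Mul(Z, Pow(n, 2)), -22)))) = Add(-18, Mul(2, Add(Mul(Mul(2, Pow(n, 2), Pow(Add(Z, n), -1)), Z), Add(-22, Mul(Z, Pow(n, 2)))))) = Add(-18, Mul(2, Add(Mul(2, Z, Pow(n, 2), Pow(Add(Z, n), -1)), Add(-22, Mul(Z, Pow(n, 2)))))) = Add(-18, Mul(2, Add(-22, Mul(Z, Pow(n, 2)), Mul(2, Z, Pow(n, 2), Pow(Add(Z, n), -1))))) = Add(-18, Add(-44, Mul(2, Z, Pow(n, 2)), Mul(4, Z, Pow(n, 2), Pow(Add(Z, n), -1)))) = Add(-62, Mul(2, Z, Pow(n, 2)), Mul(4, Z, Pow(n, 2), Pow(Add(Z, n), -1))))
Add(-15120, Mul(-1, Function('N')(133, z))) = Add(-15120, Mul(-1, Mul(2, Pow(Add(23, 133), -1), Add(Mul(-31, 23), Mul(-31, 133), Mul(23, Pow(133, 3)), Mul(Pow(23, 2), Pow(133, 2)), Mul(2, 23, Pow(133, 2)))))) = Add(-15120, Mul(-1, Mul(2, Pow(156, -1), Add(-713, -4123, Mul(23, 2352637), Mul(529, 17689), Mul(2, 23, 17689))))) = Add(-15120, Mul(-1, Mul(2, Rational(1, 156), Add(-713, -4123, 54110651, 9357481, 813694)))) = Add(-15120, Mul(-1, Mul(2, Rational(1, 156), 64276990))) = Add(-15120, Mul(-1, Rational(32138495, 39))) = Add(-15120, Rational(-32138495, 39)) = Rational(-32728175, 39)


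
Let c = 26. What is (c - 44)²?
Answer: 324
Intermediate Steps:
(c - 44)² = (26 - 44)² = (-18)² = 324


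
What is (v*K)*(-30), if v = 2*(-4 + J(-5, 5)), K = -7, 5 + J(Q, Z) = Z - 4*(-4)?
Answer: 5040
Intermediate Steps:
J(Q, Z) = 11 + Z (J(Q, Z) = -5 + (Z - 4*(-4)) = -5 + (Z + 16) = -5 + (16 + Z) = 11 + Z)
v = 24 (v = 2*(-4 + (11 + 5)) = 2*(-4 + 16) = 2*12 = 24)
(v*K)*(-30) = (24*(-7))*(-30) = -168*(-30) = 5040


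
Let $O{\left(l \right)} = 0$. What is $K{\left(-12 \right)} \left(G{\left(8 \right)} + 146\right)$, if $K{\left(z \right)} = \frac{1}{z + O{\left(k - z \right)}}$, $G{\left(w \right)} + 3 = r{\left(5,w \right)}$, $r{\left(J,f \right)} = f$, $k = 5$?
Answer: $- \frac{151}{12} \approx -12.583$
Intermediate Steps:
$G{\left(w \right)} = -3 + w$
$K{\left(z \right)} = \frac{1}{z}$ ($K{\left(z \right)} = \frac{1}{z + 0} = \frac{1}{z}$)
$K{\left(-12 \right)} \left(G{\left(8 \right)} + 146\right) = \frac{\left(-3 + 8\right) + 146}{-12} = - \frac{5 + 146}{12} = \left(- \frac{1}{12}\right) 151 = - \frac{151}{12}$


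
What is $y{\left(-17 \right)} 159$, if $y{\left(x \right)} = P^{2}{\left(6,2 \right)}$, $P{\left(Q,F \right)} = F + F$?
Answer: $2544$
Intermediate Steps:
$P{\left(Q,F \right)} = 2 F$
$y{\left(x \right)} = 16$ ($y{\left(x \right)} = \left(2 \cdot 2\right)^{2} = 4^{2} = 16$)
$y{\left(-17 \right)} 159 = 16 \cdot 159 = 2544$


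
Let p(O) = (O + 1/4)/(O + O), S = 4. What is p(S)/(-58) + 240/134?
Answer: 221581/124352 ≈ 1.7819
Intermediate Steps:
p(O) = (¼ + O)/(2*O) (p(O) = (O + ¼)/((2*O)) = (¼ + O)*(1/(2*O)) = (¼ + O)/(2*O))
p(S)/(-58) + 240/134 = ((⅛)*(1 + 4*4)/4)/(-58) + 240/134 = ((⅛)*(¼)*(1 + 16))*(-1/58) + 240*(1/134) = ((⅛)*(¼)*17)*(-1/58) + 120/67 = (17/32)*(-1/58) + 120/67 = -17/1856 + 120/67 = 221581/124352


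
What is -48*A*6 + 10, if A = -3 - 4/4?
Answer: 1162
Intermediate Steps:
A = -4 (A = -3 - 4*¼ = -3 - 1 = -4)
-48*A*6 + 10 = -(-192)*6 + 10 = -48*(-24) + 10 = 1152 + 10 = 1162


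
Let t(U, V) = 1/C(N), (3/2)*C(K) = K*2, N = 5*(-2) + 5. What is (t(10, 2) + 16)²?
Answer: 100489/400 ≈ 251.22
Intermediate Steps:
N = -5 (N = -10 + 5 = -5)
C(K) = 4*K/3 (C(K) = 2*(K*2)/3 = 2*(2*K)/3 = 4*K/3)
t(U, V) = -3/20 (t(U, V) = 1/((4/3)*(-5)) = 1/(-20/3) = -3/20)
(t(10, 2) + 16)² = (-3/20 + 16)² = (317/20)² = 100489/400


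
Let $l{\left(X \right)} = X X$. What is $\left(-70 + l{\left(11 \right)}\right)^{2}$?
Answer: $2601$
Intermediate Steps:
$l{\left(X \right)} = X^{2}$
$\left(-70 + l{\left(11 \right)}\right)^{2} = \left(-70 + 11^{2}\right)^{2} = \left(-70 + 121\right)^{2} = 51^{2} = 2601$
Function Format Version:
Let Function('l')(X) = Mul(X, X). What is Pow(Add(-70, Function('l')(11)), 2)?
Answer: 2601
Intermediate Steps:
Function('l')(X) = Pow(X, 2)
Pow(Add(-70, Function('l')(11)), 2) = Pow(Add(-70, Pow(11, 2)), 2) = Pow(Add(-70, 121), 2) = Pow(51, 2) = 2601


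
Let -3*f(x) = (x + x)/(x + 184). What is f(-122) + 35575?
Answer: 3308597/93 ≈ 35576.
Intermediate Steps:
f(x) = -2*x/(3*(184 + x)) (f(x) = -(x + x)/(3*(x + 184)) = -2*x/(3*(184 + x)))
f(-122) + 35575 = -2*(-122)/(552 + 3*(-122)) + 35575 = -2*(-122)/(552 - 366) + 35575 = -2*(-122)/186 + 35575 = -2*(-122)*1/186 + 35575 = 122/93 + 35575 = 3308597/93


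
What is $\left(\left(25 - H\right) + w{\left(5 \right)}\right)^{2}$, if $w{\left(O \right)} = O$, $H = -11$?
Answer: $1681$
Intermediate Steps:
$\left(\left(25 - H\right) + w{\left(5 \right)}\right)^{2} = \left(\left(25 - -11\right) + 5\right)^{2} = \left(\left(25 + 11\right) + 5\right)^{2} = \left(36 + 5\right)^{2} = 41^{2} = 1681$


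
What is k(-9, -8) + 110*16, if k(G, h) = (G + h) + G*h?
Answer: 1815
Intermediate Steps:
k(G, h) = G + h + G*h
k(-9, -8) + 110*16 = (-9 - 8 - 9*(-8)) + 110*16 = (-9 - 8 + 72) + 1760 = 55 + 1760 = 1815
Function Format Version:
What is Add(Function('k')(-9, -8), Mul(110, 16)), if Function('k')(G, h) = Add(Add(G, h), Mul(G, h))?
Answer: 1815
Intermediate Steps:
Function('k')(G, h) = Add(G, h, Mul(G, h))
Add(Function('k')(-9, -8), Mul(110, 16)) = Add(Add(-9, -8, Mul(-9, -8)), Mul(110, 16)) = Add(Add(-9, -8, 72), 1760) = Add(55, 1760) = 1815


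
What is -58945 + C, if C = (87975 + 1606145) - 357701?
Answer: 1277474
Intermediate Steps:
C = 1336419 (C = 1694120 - 357701 = 1336419)
-58945 + C = -58945 + 1336419 = 1277474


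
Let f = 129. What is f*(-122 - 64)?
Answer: -23994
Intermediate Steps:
f*(-122 - 64) = 129*(-122 - 64) = 129*(-186) = -23994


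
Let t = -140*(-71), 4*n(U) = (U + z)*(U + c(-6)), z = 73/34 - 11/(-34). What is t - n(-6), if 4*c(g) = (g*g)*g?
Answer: 168080/17 ≈ 9887.1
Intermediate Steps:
z = 42/17 (z = 73*(1/34) - 11*(-1/34) = 73/34 + 11/34 = 42/17 ≈ 2.4706)
c(g) = g³/4 (c(g) = ((g*g)*g)/4 = (g²*g)/4 = g³/4)
n(U) = (-54 + U)*(42/17 + U)/4 (n(U) = ((U + 42/17)*(U + (¼)*(-6)³))/4 = ((42/17 + U)*(U + (¼)*(-216)))/4 = ((42/17 + U)*(U - 54))/4 = ((42/17 + U)*(-54 + U))/4 = ((-54 + U)*(42/17 + U))/4 = (-54 + U)*(42/17 + U)/4)
t = 9940
t - n(-6) = 9940 - (-567/17 - 219/17*(-6) + (¼)*(-6)²) = 9940 - (-567/17 + 1314/17 + (¼)*36) = 9940 - (-567/17 + 1314/17 + 9) = 9940 - 1*900/17 = 9940 - 900/17 = 168080/17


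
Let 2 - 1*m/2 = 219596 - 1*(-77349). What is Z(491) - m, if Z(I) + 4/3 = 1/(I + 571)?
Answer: 630705517/1062 ≈ 5.9389e+5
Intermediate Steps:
m = -593886 (m = 4 - 2*(219596 - 1*(-77349)) = 4 - 2*(219596 + 77349) = 4 - 2*296945 = 4 - 593890 = -593886)
Z(I) = -4/3 + 1/(571 + I) (Z(I) = -4/3 + 1/(I + 571) = -4/3 + 1/(571 + I))
Z(491) - m = (-2281 - 4*491)/(3*(571 + 491)) - 1*(-593886) = (⅓)*(-2281 - 1964)/1062 + 593886 = (⅓)*(1/1062)*(-4245) + 593886 = -1415/1062 + 593886 = 630705517/1062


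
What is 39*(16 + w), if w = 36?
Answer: 2028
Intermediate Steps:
39*(16 + w) = 39*(16 + 36) = 39*52 = 2028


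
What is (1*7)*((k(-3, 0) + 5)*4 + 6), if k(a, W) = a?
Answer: 98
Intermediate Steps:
(1*7)*((k(-3, 0) + 5)*4 + 6) = (1*7)*((-3 + 5)*4 + 6) = 7*(2*4 + 6) = 7*(8 + 6) = 7*14 = 98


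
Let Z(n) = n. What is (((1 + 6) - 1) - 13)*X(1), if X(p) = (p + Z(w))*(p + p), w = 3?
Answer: -56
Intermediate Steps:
X(p) = 2*p*(3 + p) (X(p) = (p + 3)*(p + p) = (3 + p)*(2*p) = 2*p*(3 + p))
(((1 + 6) - 1) - 13)*X(1) = (((1 + 6) - 1) - 13)*(2*1*(3 + 1)) = ((7 - 1) - 13)*(2*1*4) = (6 - 13)*8 = -7*8 = -56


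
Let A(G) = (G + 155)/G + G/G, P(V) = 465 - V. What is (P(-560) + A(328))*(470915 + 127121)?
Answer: 50386177599/82 ≈ 6.1447e+8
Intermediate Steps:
A(G) = 1 + (155 + G)/G (A(G) = (155 + G)/G + 1 = 1 + (155 + G)/G)
(P(-560) + A(328))*(470915 + 127121) = ((465 - 1*(-560)) + (2 + 155/328))*(470915 + 127121) = ((465 + 560) + (2 + 155*(1/328)))*598036 = (1025 + (2 + 155/328))*598036 = (1025 + 811/328)*598036 = (337011/328)*598036 = 50386177599/82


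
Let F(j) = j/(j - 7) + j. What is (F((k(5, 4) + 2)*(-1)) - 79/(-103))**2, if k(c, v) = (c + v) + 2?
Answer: 569347321/4243600 ≈ 134.17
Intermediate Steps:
k(c, v) = 2 + c + v
F(j) = j + j/(-7 + j) (F(j) = j/(-7 + j) + j = j + j/(-7 + j))
(F((k(5, 4) + 2)*(-1)) - 79/(-103))**2 = ((((2 + 5 + 4) + 2)*(-1))*(-6 + ((2 + 5 + 4) + 2)*(-1))/(-7 + ((2 + 5 + 4) + 2)*(-1)) - 79/(-103))**2 = (((11 + 2)*(-1))*(-6 + (11 + 2)*(-1))/(-7 + (11 + 2)*(-1)) - 79*(-1/103))**2 = ((13*(-1))*(-6 + 13*(-1))/(-7 + 13*(-1)) + 79/103)**2 = (-13*(-6 - 13)/(-7 - 13) + 79/103)**2 = (-13*(-19)/(-20) + 79/103)**2 = (-13*(-1/20)*(-19) + 79/103)**2 = (-247/20 + 79/103)**2 = (-23861/2060)**2 = 569347321/4243600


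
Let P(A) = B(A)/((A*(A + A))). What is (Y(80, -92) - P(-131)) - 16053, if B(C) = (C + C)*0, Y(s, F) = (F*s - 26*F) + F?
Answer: -21113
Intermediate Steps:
Y(s, F) = -25*F + F*s (Y(s, F) = (-26*F + F*s) + F = -25*F + F*s)
B(C) = 0 (B(C) = (2*C)*0 = 0)
P(A) = 0 (P(A) = 0/((A*(A + A))) = 0/((A*(2*A))) = 0/((2*A**2)) = 0*(1/(2*A**2)) = 0)
(Y(80, -92) - P(-131)) - 16053 = (-92*(-25 + 80) - 1*0) - 16053 = (-92*55 + 0) - 16053 = (-5060 + 0) - 16053 = -5060 - 16053 = -21113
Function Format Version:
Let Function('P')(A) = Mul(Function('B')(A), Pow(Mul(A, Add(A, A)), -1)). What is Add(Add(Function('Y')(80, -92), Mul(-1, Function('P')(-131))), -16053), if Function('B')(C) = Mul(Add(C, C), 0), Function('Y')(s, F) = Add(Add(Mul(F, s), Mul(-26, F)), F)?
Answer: -21113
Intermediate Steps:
Function('Y')(s, F) = Add(Mul(-25, F), Mul(F, s)) (Function('Y')(s, F) = Add(Add(Mul(-26, F), Mul(F, s)), F) = Add(Mul(-25, F), Mul(F, s)))
Function('B')(C) = 0 (Function('B')(C) = Mul(Mul(2, C), 0) = 0)
Function('P')(A) = 0 (Function('P')(A) = Mul(0, Pow(Mul(A, Add(A, A)), -1)) = Mul(0, Pow(Mul(A, Mul(2, A)), -1)) = Mul(0, Pow(Mul(2, Pow(A, 2)), -1)) = Mul(0, Mul(Rational(1, 2), Pow(A, -2))) = 0)
Add(Add(Function('Y')(80, -92), Mul(-1, Function('P')(-131))), -16053) = Add(Add(Mul(-92, Add(-25, 80)), Mul(-1, 0)), -16053) = Add(Add(Mul(-92, 55), 0), -16053) = Add(Add(-5060, 0), -16053) = Add(-5060, -16053) = -21113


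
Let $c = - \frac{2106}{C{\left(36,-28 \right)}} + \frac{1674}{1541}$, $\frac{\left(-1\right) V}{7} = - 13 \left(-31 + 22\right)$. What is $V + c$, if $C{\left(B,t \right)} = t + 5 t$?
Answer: $- \frac{34750449}{43148} \approx -805.38$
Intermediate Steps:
$V = -819$ ($V = - 7 \left(- 13 \left(-31 + 22\right)\right) = - 7 \left(\left(-13\right) \left(-9\right)\right) = \left(-7\right) 117 = -819$)
$C{\left(B,t \right)} = 6 t$
$c = \frac{587763}{43148}$ ($c = - \frac{2106}{6 \left(-28\right)} + \frac{1674}{1541} = - \frac{2106}{-168} + 1674 \cdot \frac{1}{1541} = \left(-2106\right) \left(- \frac{1}{168}\right) + \frac{1674}{1541} = \frac{351}{28} + \frac{1674}{1541} = \frac{587763}{43148} \approx 13.622$)
$V + c = -819 + \frac{587763}{43148} = - \frac{34750449}{43148}$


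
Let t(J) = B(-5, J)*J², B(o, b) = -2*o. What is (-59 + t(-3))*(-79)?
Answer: -2449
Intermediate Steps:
t(J) = 10*J² (t(J) = (-2*(-5))*J² = 10*J²)
(-59 + t(-3))*(-79) = (-59 + 10*(-3)²)*(-79) = (-59 + 10*9)*(-79) = (-59 + 90)*(-79) = 31*(-79) = -2449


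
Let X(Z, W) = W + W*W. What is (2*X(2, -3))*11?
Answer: 132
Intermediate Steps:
X(Z, W) = W + W**2
(2*X(2, -3))*11 = (2*(-3*(1 - 3)))*11 = (2*(-3*(-2)))*11 = (2*6)*11 = 12*11 = 132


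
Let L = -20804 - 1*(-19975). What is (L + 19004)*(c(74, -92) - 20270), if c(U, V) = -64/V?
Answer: -8473075950/23 ≈ -3.6839e+8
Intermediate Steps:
L = -829 (L = -20804 + 19975 = -829)
(L + 19004)*(c(74, -92) - 20270) = (-829 + 19004)*(-64/(-92) - 20270) = 18175*(-64*(-1/92) - 20270) = 18175*(16/23 - 20270) = 18175*(-466194/23) = -8473075950/23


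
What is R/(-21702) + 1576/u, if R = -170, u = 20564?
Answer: 4712279/55784991 ≈ 0.084472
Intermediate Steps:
R/(-21702) + 1576/u = -170/(-21702) + 1576/20564 = -170*(-1/21702) + 1576*(1/20564) = 85/10851 + 394/5141 = 4712279/55784991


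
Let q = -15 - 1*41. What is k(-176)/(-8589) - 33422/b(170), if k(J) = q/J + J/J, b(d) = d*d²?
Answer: -94968107/13652215500 ≈ -0.0069562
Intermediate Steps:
b(d) = d³
q = -56 (q = -15 - 41 = -56)
k(J) = 1 - 56/J (k(J) = -56/J + J/J = -56/J + 1 = 1 - 56/J)
k(-176)/(-8589) - 33422/b(170) = ((-56 - 176)/(-176))/(-8589) - 33422/(170³) = -1/176*(-232)*(-1/8589) - 33422/4913000 = (29/22)*(-1/8589) - 33422*1/4913000 = -29/188958 - 983/144500 = -94968107/13652215500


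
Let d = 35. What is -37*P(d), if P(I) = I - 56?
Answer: 777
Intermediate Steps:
P(I) = -56 + I
-37*P(d) = -37*(-56 + 35) = -37*(-21) = 777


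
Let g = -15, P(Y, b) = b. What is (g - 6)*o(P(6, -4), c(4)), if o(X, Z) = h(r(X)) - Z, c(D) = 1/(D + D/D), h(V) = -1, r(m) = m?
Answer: 126/5 ≈ 25.200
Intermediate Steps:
c(D) = 1/(1 + D) (c(D) = 1/(D + 1) = 1/(1 + D))
o(X, Z) = -1 - Z
(g - 6)*o(P(6, -4), c(4)) = (-15 - 6)*(-1 - 1/(1 + 4)) = -21*(-1 - 1/5) = -21*(-6/5) = 126/5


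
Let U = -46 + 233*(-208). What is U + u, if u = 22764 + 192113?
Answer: 166367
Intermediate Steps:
u = 214877
U = -48510 (U = -46 - 48464 = -48510)
U + u = -48510 + 214877 = 166367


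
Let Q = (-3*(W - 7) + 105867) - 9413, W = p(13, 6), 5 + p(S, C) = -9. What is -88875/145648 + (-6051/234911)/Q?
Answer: -2015055312035673/3302263265546576 ≈ -0.61020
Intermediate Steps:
p(S, C) = -14 (p(S, C) = -5 - 9 = -14)
W = -14
Q = 96517 (Q = (-3*(-14 - 7) + 105867) - 9413 = (-3*(-21) + 105867) - 9413 = (63 + 105867) - 9413 = 105930 - 9413 = 96517)
-88875/145648 + (-6051/234911)/Q = -88875/145648 - 6051/234911/96517 = -88875*1/145648 - 6051*1/234911*(1/96517) = -88875/145648 - 6051/234911*1/96517 = -88875/145648 - 6051/22672904987 = -2015055312035673/3302263265546576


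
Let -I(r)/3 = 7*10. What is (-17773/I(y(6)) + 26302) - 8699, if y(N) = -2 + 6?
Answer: 530629/30 ≈ 17688.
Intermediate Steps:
y(N) = 4
I(r) = -210 (I(r) = -21*10 = -3*70 = -210)
(-17773/I(y(6)) + 26302) - 8699 = (-17773/(-210) + 26302) - 8699 = (-17773*(-1/210) + 26302) - 8699 = (2539/30 + 26302) - 8699 = 791599/30 - 8699 = 530629/30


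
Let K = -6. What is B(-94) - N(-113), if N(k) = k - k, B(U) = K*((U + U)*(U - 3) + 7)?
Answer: -109458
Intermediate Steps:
B(U) = -42 - 12*U*(-3 + U) (B(U) = -6*((U + U)*(U - 3) + 7) = -6*((2*U)*(-3 + U) + 7) = -6*(2*U*(-3 + U) + 7) = -6*(7 + 2*U*(-3 + U)) = -42 - 12*U*(-3 + U))
N(k) = 0
B(-94) - N(-113) = (-42 - 12*(-94)² + 36*(-94)) - 1*0 = (-42 - 12*8836 - 3384) + 0 = (-42 - 106032 - 3384) + 0 = -109458 + 0 = -109458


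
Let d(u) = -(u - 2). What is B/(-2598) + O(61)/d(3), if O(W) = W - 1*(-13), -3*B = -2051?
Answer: -578807/7794 ≈ -74.263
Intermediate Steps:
d(u) = 2 - u (d(u) = -(-2 + u) = 2 - u)
B = 2051/3 (B = -⅓*(-2051) = 2051/3 ≈ 683.67)
O(W) = 13 + W (O(W) = W + 13 = 13 + W)
B/(-2598) + O(61)/d(3) = (2051/3)/(-2598) + (13 + 61)/(2 - 1*3) = (2051/3)*(-1/2598) + 74/(2 - 3) = -2051/7794 + 74/(-1) = -2051/7794 + 74*(-1) = -2051/7794 - 74 = -578807/7794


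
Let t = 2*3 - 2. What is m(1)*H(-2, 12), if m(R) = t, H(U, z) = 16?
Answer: 64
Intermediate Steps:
t = 4 (t = 6 - 2 = 4)
m(R) = 4
m(1)*H(-2, 12) = 4*16 = 64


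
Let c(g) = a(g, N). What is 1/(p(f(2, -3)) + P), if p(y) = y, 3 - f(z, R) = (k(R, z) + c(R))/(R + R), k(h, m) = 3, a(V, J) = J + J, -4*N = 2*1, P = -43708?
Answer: -3/131114 ≈ -2.2881e-5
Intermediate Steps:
N = -1/2 ≈ -0.50000
a(V, J) = 2*J
c(g) = -1 (c(g) = 2*(-1/2) = -1)
f(z, R) = 3 - 1/R (f(z, R) = 3 - (3 - 1)/(R + R) = 3 - 2/(2*R) = 3 - 2*1/(2*R) = 3 - 1/R)
1/(p(f(2, -3)) + P) = 1/((3 - 1/(-3)) - 43708) = 1/((3 - 1*(-1/3)) - 43708) = 1/((3 + 1/3) - 43708) = 1/(10/3 - 43708) = 1/(-131114/3) = -3/131114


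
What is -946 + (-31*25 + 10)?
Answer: -1711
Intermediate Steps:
-946 + (-31*25 + 10) = -946 + (-775 + 10) = -946 - 765 = -1711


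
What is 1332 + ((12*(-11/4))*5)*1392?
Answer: -228348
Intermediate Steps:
1332 + ((12*(-11/4))*5)*1392 = 1332 - 33*5*1392 = 1332 - 165*1392 = 1332 - 229680 = -228348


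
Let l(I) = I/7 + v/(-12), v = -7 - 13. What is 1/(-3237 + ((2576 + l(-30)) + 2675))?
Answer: 21/42239 ≈ 0.00049717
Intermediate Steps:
v = -20
l(I) = 5/3 + I/7 (l(I) = I/7 - 20/(-12) = I*(⅐) - 20*(-1/12) = I/7 + 5/3 = 5/3 + I/7)
1/(-3237 + ((2576 + l(-30)) + 2675)) = 1/(-3237 + ((2576 + (5/3 + (⅐)*(-30))) + 2675)) = 1/(-3237 + ((2576 + (5/3 - 30/7)) + 2675)) = 1/(-3237 + ((2576 - 55/21) + 2675)) = 1/(-3237 + (54041/21 + 2675)) = 1/(-3237 + 110216/21) = 1/(42239/21) = 21/42239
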